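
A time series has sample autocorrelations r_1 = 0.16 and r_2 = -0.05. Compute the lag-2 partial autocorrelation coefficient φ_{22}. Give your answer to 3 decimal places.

φ_{22} = (r_2 − r_1²) / (1 − r_1²)
r_1² = (0.16)² = 0.0256
Numerator = -0.05 − 0.0256 = -0.0756; denominator = 1 − 0.0256 = 0.9744
φ_{22} = -0.0756 / 0.9744 = -0.078

-0.078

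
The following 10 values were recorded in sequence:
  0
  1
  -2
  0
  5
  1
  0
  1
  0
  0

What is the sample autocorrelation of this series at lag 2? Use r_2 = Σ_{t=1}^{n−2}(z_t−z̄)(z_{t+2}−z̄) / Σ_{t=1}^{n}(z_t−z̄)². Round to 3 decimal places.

Mean z̄ = (0 + 1 − 2 + 0 + 5 + 1 + 0 + 1 + 0 + 0)/10 = 0.6000
Numerator Σ_{t=1}^{8}(z_t−z̄)(z_{t+2}−z̄) = -12.7200
Denominator Σ(z_t−z̄)² = 28.4000
r_2 = -12.7200 / 28.4000 = -0.448

-0.448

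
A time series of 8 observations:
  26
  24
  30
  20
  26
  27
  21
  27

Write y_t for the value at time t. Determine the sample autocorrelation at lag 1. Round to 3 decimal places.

Mean ȳ = (26 + 24 + 30 + 20 + 26 + 27 + 21 + 27)/8 = 25.1250
Deviations from mean: 0.8750, -1.1250, 4.8750, -5.1250, 0.8750, 1.8750, -4.1250, 1.8750
Σ(y_t−ȳ)(y_{t+1}−ȳ) = (-0.9844) + (-5.4844) + (-24.9844) + (-4.4844) + (1.6406) + (-7.7344) + (-7.7344) = -49.7656
Denominator Σ(y_t−ȳ)² = 76.8750
r_1 = -49.7656 / 76.8750 = -0.647

-0.647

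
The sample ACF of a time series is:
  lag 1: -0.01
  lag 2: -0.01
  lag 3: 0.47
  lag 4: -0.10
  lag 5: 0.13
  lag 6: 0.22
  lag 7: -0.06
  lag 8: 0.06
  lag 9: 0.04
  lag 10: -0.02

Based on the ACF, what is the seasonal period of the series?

The largest autocorrelation is r_3 = 0.47, with a weaker echo at lag 6 (0.22); the remaining lags stay at or below 0.13.
The dominant spike at lag 3 indicates a seasonal period of 3.

3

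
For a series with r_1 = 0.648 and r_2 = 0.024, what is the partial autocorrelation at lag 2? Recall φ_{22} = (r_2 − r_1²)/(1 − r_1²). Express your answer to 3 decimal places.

φ_{22} = (r_2 − r_1²) / (1 − r_1²)
r_1² = (0.648)² = 0.419904
Numerator = 0.024 − 0.4199 = -0.3959; denominator = 1 − 0.4199 = 0.5801
φ_{22} = -0.3959 / 0.5801 = -0.682

-0.682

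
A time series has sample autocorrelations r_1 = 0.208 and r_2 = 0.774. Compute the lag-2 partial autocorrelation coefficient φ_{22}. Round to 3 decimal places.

φ_{22} = (r_2 − r_1²) / (1 − r_1²)
r_1² = (0.208)² = 0.043264
Numerator = 0.774 − 0.0433 = 0.7307; denominator = 1 − 0.0433 = 0.9567
φ_{22} = 0.7307 / 0.9567 = 0.764

0.764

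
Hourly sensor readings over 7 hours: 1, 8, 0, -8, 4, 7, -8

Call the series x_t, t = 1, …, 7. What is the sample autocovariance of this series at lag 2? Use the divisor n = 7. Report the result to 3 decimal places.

-21.481

Mean x̄ = (1 + 8 + 0 − 8 + 4 + 7 − 8)/7 = 0.5714
Deviations: 0.4286, 7.4286, -0.5714, -8.5714, 3.4286, 6.4286, -8.5714
Σ_{t=1}^{5}(x_t−x̄)(x_{t+2}−x̄) = -150.3673
γ_2 = -150.3673 / 7 = -21.481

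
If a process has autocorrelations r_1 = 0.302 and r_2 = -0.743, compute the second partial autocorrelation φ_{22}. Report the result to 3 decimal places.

φ_{22} = (r_2 − r_1²) / (1 − r_1²)
r_1² = (0.302)² = 0.091204
Numerator = -0.743 − 0.0912 = -0.8342; denominator = 1 − 0.0912 = 0.9088
φ_{22} = -0.8342 / 0.9088 = -0.918

-0.918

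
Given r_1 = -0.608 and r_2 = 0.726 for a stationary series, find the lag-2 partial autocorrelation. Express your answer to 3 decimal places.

0.565

φ_{22} = (r_2 − r_1²) / (1 − r_1²)
r_1² = (-0.608)² = 0.369664
Numerator = 0.726 − 0.3697 = 0.3563; denominator = 1 − 0.3697 = 0.6303
φ_{22} = 0.3563 / 0.6303 = 0.565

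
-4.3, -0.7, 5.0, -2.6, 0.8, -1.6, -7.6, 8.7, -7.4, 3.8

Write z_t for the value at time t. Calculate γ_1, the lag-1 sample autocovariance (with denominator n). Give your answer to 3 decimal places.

-16.684

Mean z̄ = (-4.3 − 0.7 + 5.0 − 2.6 + 0.8 − 1.6 − 7.6 + 8.7 − 7.4 + 3.8)/10 = -0.5900
Σ_{t=1}^{9}(z_t−z̄)(z_{t+1}−z̄) = -166.8441
γ_1 = -166.8441 / 10 = -16.684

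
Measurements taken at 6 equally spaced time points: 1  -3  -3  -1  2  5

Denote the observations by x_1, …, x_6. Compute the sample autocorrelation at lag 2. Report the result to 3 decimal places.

Mean x̄ = (1 − 3 − 3 − 1 + 2 + 5)/6 = 0.1667
Σ(x_t−x̄)(x_{t+2}−x̄) = (-2.6389) + (3.6944) + (-5.8056) + (-5.6389) = -10.3889
Denominator Σ(x_t−x̄)² = 48.8333
r_2 = -10.3889 / 48.8333 = -0.213

-0.213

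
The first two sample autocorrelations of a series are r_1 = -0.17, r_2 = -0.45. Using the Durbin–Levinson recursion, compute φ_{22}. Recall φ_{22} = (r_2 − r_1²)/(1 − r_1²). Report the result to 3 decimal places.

φ_{22} = (r_2 − r_1²) / (1 − r_1²)
r_1² = (-0.17)² = 0.0289
Numerator = -0.45 − 0.0289 = -0.4789; denominator = 1 − 0.0289 = 0.9711
φ_{22} = -0.4789 / 0.9711 = -0.493

-0.493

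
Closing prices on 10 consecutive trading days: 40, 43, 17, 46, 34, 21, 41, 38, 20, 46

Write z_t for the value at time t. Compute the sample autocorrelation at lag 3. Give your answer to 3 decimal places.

0.570

Mean z̄ = (40 + 43 + 17 + 46 + 34 + 21 + 41 + 38 + 20 + 46)/10 = 34.6000
Numerator Σ_{t=1}^{7}(z_t−z̄)(z_{t+3}−z̄) = 638.3200
Denominator Σ(z_t−z̄)² = 1120.4000
r_3 = 638.3200 / 1120.4000 = 0.570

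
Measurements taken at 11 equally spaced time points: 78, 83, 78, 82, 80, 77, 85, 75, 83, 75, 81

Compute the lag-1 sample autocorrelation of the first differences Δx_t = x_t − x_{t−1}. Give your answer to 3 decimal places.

First differences Δx: 5, -5, 4, -2, -3, 8, -10, 8, -8, 6
Mean of differences = 0.3000
Numerator Σ(Δx_t−Δx̄)(Δx_{t+1}−Δx̄) = -340.6900
Denominator Σ(Δx_t−Δx̄)² = 406.1000
r_1(Δx) = -340.6900 / 406.1000 = -0.839

-0.839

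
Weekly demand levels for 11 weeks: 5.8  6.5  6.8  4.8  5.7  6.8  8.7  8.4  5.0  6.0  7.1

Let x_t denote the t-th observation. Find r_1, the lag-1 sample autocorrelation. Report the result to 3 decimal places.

Mean x̄ = (5.8 + 6.5 + 6.8 + 4.8 + 5.7 + 6.8 + 8.7 + 8.4 + 5.0 + 6.0 + 7.1)/11 = 6.5091
Numerator Σ_{t=1}^{10}(x_t−x̄)(x_{t+1}−x̄) = 3.0481
Denominator Σ(x_t−x̄)² = 15.5091
r_1 = 3.0481 / 15.5091 = 0.197

0.197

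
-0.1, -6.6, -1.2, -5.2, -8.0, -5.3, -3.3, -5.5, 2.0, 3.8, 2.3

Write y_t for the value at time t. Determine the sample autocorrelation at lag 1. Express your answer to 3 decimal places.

Mean ȳ = (-0.1 − 6.6 − 1.2 − 5.2 − 8.0 − 5.3 − 3.3 − 5.5 + 2.0 + 3.8 + 2.3)/11 = -2.4636
Numerator Σ_{t=1}^{10}(y_t−ȳ)(y_{t+1}−ȳ) = 61.5460
Denominator Σ(y_t−ȳ)² = 162.2455
r_1 = 61.5460 / 162.2455 = 0.379

0.379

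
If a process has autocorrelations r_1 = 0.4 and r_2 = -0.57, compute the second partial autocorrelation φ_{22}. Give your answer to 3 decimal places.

-0.869

φ_{22} = (r_2 − r_1²) / (1 − r_1²)
r_1² = (0.4)² = 0.16
Numerator = -0.57 − 0.1600 = -0.7300; denominator = 1 − 0.1600 = 0.8400
φ_{22} = -0.7300 / 0.8400 = -0.869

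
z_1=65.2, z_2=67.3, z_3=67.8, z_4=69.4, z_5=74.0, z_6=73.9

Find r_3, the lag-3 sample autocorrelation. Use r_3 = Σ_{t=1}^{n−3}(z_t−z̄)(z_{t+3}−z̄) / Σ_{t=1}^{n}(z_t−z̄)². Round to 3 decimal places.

Mean z̄ = (65.2 + 67.3 + 67.8 + 69.4 + 74.0 + 73.9)/6 = 69.6000
Deviations from mean: -4.4000, -2.3000, -1.8000, -0.2000, 4.4000, 4.3000
Σ(z_t−z̄)(z_{t+3}−z̄) = (0.8800) + (-10.1200) + (-7.7400) = -16.9800
Denominator Σ(z_t−z̄)² = 65.7800
r_3 = -16.9800 / 65.7800 = -0.258

-0.258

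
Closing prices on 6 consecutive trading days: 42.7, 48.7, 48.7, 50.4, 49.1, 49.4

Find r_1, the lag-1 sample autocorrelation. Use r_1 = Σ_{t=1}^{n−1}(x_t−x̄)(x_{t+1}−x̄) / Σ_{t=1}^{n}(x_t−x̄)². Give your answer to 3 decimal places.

Mean x̄ = (42.7 + 48.7 + 48.7 + 50.4 + 49.1 + 49.4)/6 = 48.1667
Deviations from mean: -5.4667, 0.5333, 0.5333, 2.2333, 0.9333, 1.2333
Σ(x_t−x̄)(x_{t+1}−x̄) = (-2.9156) + (0.2844) + (1.1911) + (2.0844) + (1.1511) = 1.7956
Denominator Σ(x_t−x̄)² = 37.8333
r_1 = 1.7956 / 37.8333 = 0.047

0.047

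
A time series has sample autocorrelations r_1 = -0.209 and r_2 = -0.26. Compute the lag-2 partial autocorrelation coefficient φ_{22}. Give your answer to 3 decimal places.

φ_{22} = (r_2 − r_1²) / (1 − r_1²)
r_1² = (-0.209)² = 0.043681
Numerator = -0.26 − 0.0437 = -0.3037; denominator = 1 − 0.0437 = 0.9563
φ_{22} = -0.3037 / 0.9563 = -0.318

-0.318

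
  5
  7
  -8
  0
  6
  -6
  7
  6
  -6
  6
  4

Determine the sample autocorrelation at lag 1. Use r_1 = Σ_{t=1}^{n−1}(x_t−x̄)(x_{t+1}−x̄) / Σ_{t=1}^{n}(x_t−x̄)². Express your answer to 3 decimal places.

Mean x̄ = (5 + 7 − 8 + 0 + 6 − 6 + 7 + 6 − 6 + 6 + 4)/11 = 1.9091
Numerator Σ_{t=1}^{10}(x_t−x̄)(x_{t+1}−x̄) = -131.5537
Denominator Σ(x_t−x̄)² = 342.9091
r_1 = -131.5537 / 342.9091 = -0.384

-0.384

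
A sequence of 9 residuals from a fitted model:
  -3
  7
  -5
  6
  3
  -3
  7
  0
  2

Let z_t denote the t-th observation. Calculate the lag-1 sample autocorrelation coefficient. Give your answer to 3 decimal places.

-0.736

Mean z̄ = (-3 + 7 − 5 + 6 + 3 − 3 + 7 + 0 + 2)/9 = 1.5556
Numerator Σ_{t=1}^{8}(z_t−z̄)(z_{t+1}−z̄) = -123.7531
Denominator Σ(z_t−z̄)² = 168.2222
r_1 = -123.7531 / 168.2222 = -0.736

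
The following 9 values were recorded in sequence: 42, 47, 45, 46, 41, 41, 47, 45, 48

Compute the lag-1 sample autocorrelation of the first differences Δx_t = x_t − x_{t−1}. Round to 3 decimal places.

-0.342

First differences Δx: 5, -2, 1, -5, 0, 6, -2, 3
Mean of differences = 0.7500
Numerator Σ(Δx_t−Δx̄)(Δx_{t+1}−Δx̄) = -34.0625
Denominator Σ(Δx_t−Δx̄)² = 99.5000
r_1(Δx) = -34.0625 / 99.5000 = -0.342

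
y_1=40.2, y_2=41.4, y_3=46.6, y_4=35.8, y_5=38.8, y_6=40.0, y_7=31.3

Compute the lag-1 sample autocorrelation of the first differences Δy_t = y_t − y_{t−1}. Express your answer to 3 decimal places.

-0.429

First differences Δy: 1.2, 5.2, -10.8, 3.0, 1.2, -8.7
Mean of differences = -1.4833
Numerator Σ(Δy_t−Δȳ)(Δy_{t+1}−Δȳ) = -93.4369
Denominator Σ(Δy_t−Δȳ)² = 218.0483
r_1(Δy) = -93.4369 / 218.0483 = -0.429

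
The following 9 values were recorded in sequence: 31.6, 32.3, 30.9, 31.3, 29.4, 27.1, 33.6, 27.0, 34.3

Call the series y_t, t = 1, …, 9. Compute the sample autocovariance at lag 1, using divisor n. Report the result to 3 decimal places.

-3.143

Mean ȳ = (31.6 + 32.3 + 30.9 + 31.3 + 29.4 + 27.1 + 33.6 + 27.0 + 34.3)/9 = 30.8333
Σ_{t=1}^{8}(y_t−ȳ)(y_{t+1}−ȳ) = -28.2878
γ_1 = -28.2878 / 9 = -3.143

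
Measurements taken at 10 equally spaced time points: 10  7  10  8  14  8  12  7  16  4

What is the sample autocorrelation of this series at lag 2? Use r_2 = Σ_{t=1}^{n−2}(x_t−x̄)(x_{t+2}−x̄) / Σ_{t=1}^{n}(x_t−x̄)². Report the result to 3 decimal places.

Mean x̄ = (10 + 7 + 10 + 8 + 14 + 8 + 12 + 7 + 16 + 4)/10 = 9.6000
Numerator Σ_{t=1}^{8}(x_t−x̄)(x_{t+2}−x̄) = 53.2800
Denominator Σ(x_t−x̄)² = 116.4000
r_2 = 53.2800 / 116.4000 = 0.458

0.458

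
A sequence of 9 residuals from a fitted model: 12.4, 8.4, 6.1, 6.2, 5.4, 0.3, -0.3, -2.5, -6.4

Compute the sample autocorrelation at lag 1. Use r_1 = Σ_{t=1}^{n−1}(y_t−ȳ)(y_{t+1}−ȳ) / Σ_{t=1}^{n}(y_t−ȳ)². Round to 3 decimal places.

Mean ȳ = (12.4 + 8.4 + 6.1 + 6.2 + 5.4 + 0.3 − 0.3 − 2.5 − 6.4)/9 = 3.2889
Numerator Σ_{t=1}^{8}(y_t−ȳ)(y_{t+1}−ȳ) = 156.5454
Denominator Σ(y_t−ȳ)² = 279.1689
r_1 = 156.5454 / 279.1689 = 0.561

0.561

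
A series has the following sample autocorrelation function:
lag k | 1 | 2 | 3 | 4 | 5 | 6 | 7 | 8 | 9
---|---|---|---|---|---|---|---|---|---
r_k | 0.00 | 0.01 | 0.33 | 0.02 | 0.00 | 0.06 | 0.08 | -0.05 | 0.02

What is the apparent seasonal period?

The largest autocorrelation is r_3 = 0.33; the remaining lags stay at or below 0.08.
The dominant spike at lag 3 indicates a seasonal period of 3.

3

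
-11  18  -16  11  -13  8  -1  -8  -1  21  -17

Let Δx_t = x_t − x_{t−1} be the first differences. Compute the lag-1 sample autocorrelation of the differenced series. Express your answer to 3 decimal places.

-0.669

First differences Δx: 29, -34, 27, -24, 21, -9, -7, 7, 22, -38
Mean of differences = -0.6000
Numerator Σ(Δx_t−Δx̄)(Δx_{t+1}−Δx̄) = -3911.5600
Denominator Σ(Δx_t−Δx̄)² = 5846.4000
r_1(Δx) = -3911.5600 / 5846.4000 = -0.669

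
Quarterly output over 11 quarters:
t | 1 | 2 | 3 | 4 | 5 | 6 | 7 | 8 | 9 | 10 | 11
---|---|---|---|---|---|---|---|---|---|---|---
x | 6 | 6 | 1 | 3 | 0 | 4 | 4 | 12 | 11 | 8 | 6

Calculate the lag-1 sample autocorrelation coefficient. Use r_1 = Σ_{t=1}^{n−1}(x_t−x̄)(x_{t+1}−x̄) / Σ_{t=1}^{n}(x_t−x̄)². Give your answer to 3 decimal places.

Mean x̄ = (6 + 6 + 1 + 3 + 0 + 4 + 4 + 12 + 11 + 8 + 6)/11 = 5.5455
Numerator Σ_{t=1}^{10}(x_t−x̄)(x_{t+1}−x̄) = 74.5207
Denominator Σ(x_t−x̄)² = 140.7273
r_1 = 74.5207 / 140.7273 = 0.530

0.530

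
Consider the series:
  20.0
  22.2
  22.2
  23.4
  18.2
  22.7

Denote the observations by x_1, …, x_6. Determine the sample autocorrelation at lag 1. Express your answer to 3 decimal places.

Mean x̄ = (20.0 + 22.2 + 22.2 + 23.4 + 18.2 + 22.7)/6 = 21.4500
Deviations from mean: -1.4500, 0.7500, 0.7500, 1.9500, -3.2500, 1.2500
Numerator Σ_{t=1}^{5}(x_t−x̄)(x_{t+1}−x̄) = -9.4625
Denominator Σ(x_t−x̄)² = 19.1550
r_1 = -9.4625 / 19.1550 = -0.494

-0.494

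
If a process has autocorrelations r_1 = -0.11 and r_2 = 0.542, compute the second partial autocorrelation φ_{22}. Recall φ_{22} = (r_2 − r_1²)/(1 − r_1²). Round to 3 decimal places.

φ_{22} = (r_2 − r_1²) / (1 − r_1²)
r_1² = (-0.11)² = 0.0121
Numerator = 0.542 − 0.0121 = 0.5299; denominator = 1 − 0.0121 = 0.9879
φ_{22} = 0.5299 / 0.9879 = 0.536

0.536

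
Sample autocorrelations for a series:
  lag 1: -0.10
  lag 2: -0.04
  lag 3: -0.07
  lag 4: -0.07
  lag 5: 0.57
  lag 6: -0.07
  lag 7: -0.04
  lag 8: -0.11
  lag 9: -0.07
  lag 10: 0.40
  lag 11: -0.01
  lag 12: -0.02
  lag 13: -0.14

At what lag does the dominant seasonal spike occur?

5

The largest autocorrelation is r_5 = 0.57, with a weaker echo at lag 10 (0.40); the remaining lags stay at or below -0.01.
The dominant spike at lag 5 indicates a seasonal period of 5.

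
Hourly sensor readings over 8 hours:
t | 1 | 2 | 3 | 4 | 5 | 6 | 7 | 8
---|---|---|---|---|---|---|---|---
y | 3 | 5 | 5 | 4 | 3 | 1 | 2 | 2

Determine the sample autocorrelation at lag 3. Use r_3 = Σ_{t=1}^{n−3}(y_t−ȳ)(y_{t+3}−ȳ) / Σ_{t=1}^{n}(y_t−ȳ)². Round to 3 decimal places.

-0.348

Mean ȳ = (3 + 5 + 5 + 4 + 3 + 1 + 2 + 2)/8 = 3.1250
Deviations from mean: -0.1250, 1.8750, 1.8750, 0.8750, -0.1250, -2.1250, -1.1250, -1.1250
Numerator Σ_{t=1}^{5}(y_t−ȳ)(y_{t+3}−ȳ) = -5.1719
Denominator Σ(y_t−ȳ)² = 14.8750
r_3 = -5.1719 / 14.8750 = -0.348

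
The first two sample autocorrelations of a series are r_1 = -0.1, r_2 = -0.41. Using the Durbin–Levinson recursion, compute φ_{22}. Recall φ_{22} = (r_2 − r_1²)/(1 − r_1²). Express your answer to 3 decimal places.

φ_{22} = (r_2 − r_1²) / (1 − r_1²)
r_1² = (-0.1)² = 0.01
Numerator = -0.41 − 0.0100 = -0.4200; denominator = 1 − 0.0100 = 0.9900
φ_{22} = -0.4200 / 0.9900 = -0.424

-0.424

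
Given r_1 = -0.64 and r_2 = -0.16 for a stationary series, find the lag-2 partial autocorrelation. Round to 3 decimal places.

φ_{22} = (r_2 − r_1²) / (1 − r_1²)
r_1² = (-0.64)² = 0.4096
Numerator = -0.16 − 0.4096 = -0.5696; denominator = 1 − 0.4096 = 0.5904
φ_{22} = -0.5696 / 0.5904 = -0.965

-0.965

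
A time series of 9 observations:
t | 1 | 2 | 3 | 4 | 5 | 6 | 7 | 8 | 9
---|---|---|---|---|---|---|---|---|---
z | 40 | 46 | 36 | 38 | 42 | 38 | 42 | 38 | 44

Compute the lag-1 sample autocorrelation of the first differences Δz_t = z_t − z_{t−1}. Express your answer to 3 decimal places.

-0.589

First differences Δz: 6, -10, 2, 4, -4, 4, -4, 6
Mean of differences = 0.5000
Numerator Σ(Δz_t−Δz̄)(Δz_{t+1}−Δz̄) = -140.2500
Denominator Σ(Δz_t−Δz̄)² = 238.0000
r_1(Δz) = -140.2500 / 238.0000 = -0.589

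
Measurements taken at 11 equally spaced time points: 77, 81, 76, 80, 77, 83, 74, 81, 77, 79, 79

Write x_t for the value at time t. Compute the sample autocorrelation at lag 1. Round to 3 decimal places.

Mean x̄ = (77 + 81 + 76 + 80 + 77 + 83 + 74 + 81 + 77 + 79 + 79)/11 = 78.5455
Numerator Σ_{t=1}^{10}(x_t−x̄)(x_{t+1}−x̄) = -58.5702
Denominator Σ(x_t−x̄)² = 68.7273
r_1 = -58.5702 / 68.7273 = -0.852

-0.852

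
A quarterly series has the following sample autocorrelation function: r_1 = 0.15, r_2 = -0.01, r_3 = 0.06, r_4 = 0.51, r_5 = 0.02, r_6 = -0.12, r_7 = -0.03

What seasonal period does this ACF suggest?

The largest autocorrelation is r_4 = 0.51; the remaining lags stay at or below 0.15.
The dominant spike at lag 4 indicates a seasonal period of 4.

4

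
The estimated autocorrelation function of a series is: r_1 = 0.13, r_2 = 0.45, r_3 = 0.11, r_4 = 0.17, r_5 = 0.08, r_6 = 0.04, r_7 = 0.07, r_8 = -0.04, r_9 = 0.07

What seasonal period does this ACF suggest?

The largest autocorrelation is r_2 = 0.45, with a weaker echo at lag 4 (0.17); the remaining lags stay at or below 0.13.
The dominant spike at lag 2 indicates a seasonal period of 2.

2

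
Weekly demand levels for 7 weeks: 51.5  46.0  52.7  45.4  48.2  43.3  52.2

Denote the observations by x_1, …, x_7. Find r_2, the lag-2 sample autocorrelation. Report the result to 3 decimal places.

Mean x̄ = (51.5 + 46.0 + 52.7 + 45.4 + 48.2 + 43.3 + 52.2)/7 = 48.4714
Deviations from mean: 3.0286, -2.4714, 4.2286, -3.0714, -0.2714, -5.1714, 3.7286
Numerator Σ_{t=1}^{5}(x_t−x̄)(x_{t+2}−x̄) = 34.1212
Denominator Σ(x_t−x̄)² = 83.3143
r_2 = 34.1212 / 83.3143 = 0.410

0.410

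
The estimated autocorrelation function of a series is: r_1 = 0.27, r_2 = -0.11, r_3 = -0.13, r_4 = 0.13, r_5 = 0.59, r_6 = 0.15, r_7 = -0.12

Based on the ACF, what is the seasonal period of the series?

The largest autocorrelation is r_5 = 0.59; the remaining lags stay at or below 0.27.
The dominant spike at lag 5 indicates a seasonal period of 5.

5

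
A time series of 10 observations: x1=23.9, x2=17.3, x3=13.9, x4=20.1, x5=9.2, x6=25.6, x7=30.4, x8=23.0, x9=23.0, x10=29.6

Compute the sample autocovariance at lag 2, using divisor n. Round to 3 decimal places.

Mean x̄ = (23.9 + 17.3 + 13.9 + 20.1 + 9.2 + 25.6 + 30.4 + 23.0 + 23.0 + 29.6)/10 = 21.6000
Σ_{t=1}^{8}(x_t−x̄)(x_{t+2}−x̄) = -1.7800
γ_2 = -1.7800 / 10 = -0.178

-0.178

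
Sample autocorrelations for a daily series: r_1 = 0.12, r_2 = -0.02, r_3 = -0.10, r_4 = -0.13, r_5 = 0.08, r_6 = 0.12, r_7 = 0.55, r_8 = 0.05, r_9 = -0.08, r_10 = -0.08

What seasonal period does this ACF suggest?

The largest autocorrelation is r_7 = 0.55; the remaining lags stay at or below 0.12.
The dominant spike at lag 7 indicates a seasonal period of 7.

7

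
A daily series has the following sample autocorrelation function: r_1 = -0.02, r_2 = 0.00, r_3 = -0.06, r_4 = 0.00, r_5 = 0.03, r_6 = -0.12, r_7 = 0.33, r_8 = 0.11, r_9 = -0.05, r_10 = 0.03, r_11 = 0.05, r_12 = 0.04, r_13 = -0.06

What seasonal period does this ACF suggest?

The largest autocorrelation is r_7 = 0.33; the remaining lags stay at or below 0.11.
The dominant spike at lag 7 indicates a seasonal period of 7.

7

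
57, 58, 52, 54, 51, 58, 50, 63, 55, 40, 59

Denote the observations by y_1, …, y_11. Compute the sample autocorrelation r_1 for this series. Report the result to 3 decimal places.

-0.359

Mean ȳ = (57 + 58 + 52 + 54 + 51 + 58 + 50 + 63 + 55 + 40 + 59)/11 = 54.2727
Numerator Σ_{t=1}^{10}(y_t−ȳ)(y_{t+1}−ȳ) = -133.7107
Denominator Σ(y_t−ȳ)² = 372.1818
r_1 = -133.7107 / 372.1818 = -0.359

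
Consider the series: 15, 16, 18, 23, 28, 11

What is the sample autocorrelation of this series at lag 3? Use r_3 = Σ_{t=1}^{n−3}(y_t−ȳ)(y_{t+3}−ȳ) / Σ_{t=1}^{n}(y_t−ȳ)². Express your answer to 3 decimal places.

Mean ȳ = (15 + 16 + 18 + 23 + 28 + 11)/6 = 18.5000
Deviations from mean: -3.5000, -2.5000, -0.5000, 4.5000, 9.5000, -7.5000
Σ(y_t−ȳ)(y_{t+3}−ȳ) = (-15.7500) + (-23.7500) + (3.7500) = -35.7500
Denominator Σ(y_t−ȳ)² = 185.5000
r_3 = -35.7500 / 185.5000 = -0.193

-0.193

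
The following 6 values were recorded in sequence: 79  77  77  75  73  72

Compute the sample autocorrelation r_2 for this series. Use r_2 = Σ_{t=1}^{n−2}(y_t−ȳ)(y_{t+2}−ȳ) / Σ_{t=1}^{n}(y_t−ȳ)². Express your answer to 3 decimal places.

Mean ȳ = (79 + 77 + 77 + 75 + 73 + 72)/6 = 75.5000
Deviations from mean: 3.5000, 1.5000, 1.5000, -0.5000, -2.5000, -3.5000
Numerator Σ_{t=1}^{4}(y_t−ȳ)(y_{t+2}−ȳ) = 2.5000
Denominator Σ(y_t−ȳ)² = 35.5000
r_2 = 2.5000 / 35.5000 = 0.070

0.070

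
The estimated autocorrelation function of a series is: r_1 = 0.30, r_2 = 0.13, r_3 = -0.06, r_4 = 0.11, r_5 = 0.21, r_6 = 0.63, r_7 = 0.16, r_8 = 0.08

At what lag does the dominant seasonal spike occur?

6

The largest autocorrelation is r_6 = 0.63; the remaining lags stay at or below 0.30. The elevated value at lag 1 (0.30), dropping to 0.13 at lag 2, reflects decaying short-term dependence rather than seasonality.
The dominant spike at lag 6 indicates a seasonal period of 6.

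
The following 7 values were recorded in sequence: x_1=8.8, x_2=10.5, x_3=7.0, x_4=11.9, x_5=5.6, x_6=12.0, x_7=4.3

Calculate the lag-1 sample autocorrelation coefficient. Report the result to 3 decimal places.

-0.759

Mean x̄ = (8.8 + 10.5 + 7.0 + 11.9 + 5.6 + 12.0 + 4.3)/7 = 8.5857
Numerator Σ_{t=1}^{6}(x_t−x̄)(x_{t+1}−x̄) = -42.6031
Denominator Σ(x_t−x̄)² = 56.1486
r_1 = -42.6031 / 56.1486 = -0.759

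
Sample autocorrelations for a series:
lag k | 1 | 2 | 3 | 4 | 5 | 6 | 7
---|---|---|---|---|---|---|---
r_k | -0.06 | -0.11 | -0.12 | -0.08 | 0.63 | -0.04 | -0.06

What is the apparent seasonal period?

The largest autocorrelation is r_5 = 0.63; the remaining lags stay at or below -0.04.
The dominant spike at lag 5 indicates a seasonal period of 5.

5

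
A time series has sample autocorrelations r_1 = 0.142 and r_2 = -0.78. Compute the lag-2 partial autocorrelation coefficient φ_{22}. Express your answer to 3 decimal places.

φ_{22} = (r_2 − r_1²) / (1 − r_1²)
r_1² = (0.142)² = 0.020164
Numerator = -0.78 − 0.0202 = -0.8002; denominator = 1 − 0.0202 = 0.9798
φ_{22} = -0.8002 / 0.9798 = -0.817

-0.817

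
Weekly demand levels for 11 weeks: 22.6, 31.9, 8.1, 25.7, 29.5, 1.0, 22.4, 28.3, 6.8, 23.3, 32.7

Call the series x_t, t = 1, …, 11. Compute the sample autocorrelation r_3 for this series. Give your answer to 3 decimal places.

Mean x̄ = (22.6 + 31.9 + 8.1 + 25.7 + 29.5 + 1.0 + 22.4 + 28.3 + 6.8 + 23.3 + 32.7)/11 = 21.1182
Numerator Σ_{t=1}^{8}(x_t−x̄)(x_{t+3}−x̄) = 799.1636
Denominator Σ(x_t−x̄)² = 1181.0364
r_3 = 799.1636 / 1181.0364 = 0.677

0.677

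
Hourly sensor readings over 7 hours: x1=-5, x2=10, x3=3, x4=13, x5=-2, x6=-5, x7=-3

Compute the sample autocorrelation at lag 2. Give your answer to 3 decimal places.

0.071

Mean x̄ = (-5 + 10 + 3 + 13 − 2 − 5 − 3)/7 = 1.5714
Deviations from mean: -6.5714, 8.4286, 1.4286, 11.4286, -3.5714, -6.5714, -4.5714
Σ(x_t−x̄)(x_{t+2}−x̄) = (-9.3878) + (96.3265) + (-5.1020) + (-75.1020) + (16.3265) = 23.0612
Denominator Σ(x_t−x̄)² = 323.7143
r_2 = 23.0612 / 323.7143 = 0.071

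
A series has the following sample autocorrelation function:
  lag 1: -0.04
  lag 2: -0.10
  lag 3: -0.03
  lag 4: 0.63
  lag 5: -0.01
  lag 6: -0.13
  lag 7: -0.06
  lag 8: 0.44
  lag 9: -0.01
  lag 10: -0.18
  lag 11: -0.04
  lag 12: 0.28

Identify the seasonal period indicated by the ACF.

4

The largest autocorrelation is r_4 = 0.63, with weaker echoes at lags 8 (0.44) and 12 (0.28); the remaining lags stay at or below -0.01.
The dominant spike at lag 4 indicates a seasonal period of 4.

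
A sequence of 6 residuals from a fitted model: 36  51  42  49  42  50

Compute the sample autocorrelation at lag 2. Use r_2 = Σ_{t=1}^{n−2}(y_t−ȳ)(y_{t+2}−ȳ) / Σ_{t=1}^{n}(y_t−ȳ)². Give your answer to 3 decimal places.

0.455

Mean ȳ = (36 + 51 + 42 + 49 + 42 + 50)/6 = 45.0000
Deviations from mean: -9.0000, 6.0000, -3.0000, 4.0000, -3.0000, 5.0000
Σ(y_t−ȳ)(y_{t+2}−ȳ) = (27.0000) + (24.0000) + (9.0000) + (20.0000) = 80.0000
Denominator Σ(y_t−ȳ)² = 176.0000
r_2 = 80.0000 / 176.0000 = 0.455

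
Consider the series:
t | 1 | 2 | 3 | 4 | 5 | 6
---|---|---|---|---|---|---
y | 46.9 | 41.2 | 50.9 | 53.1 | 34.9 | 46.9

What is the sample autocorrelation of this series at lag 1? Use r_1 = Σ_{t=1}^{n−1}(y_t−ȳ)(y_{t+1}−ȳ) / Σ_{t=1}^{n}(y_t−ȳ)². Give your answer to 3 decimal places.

-0.376

Mean ȳ = (46.9 + 41.2 + 50.9 + 53.1 + 34.9 + 46.9)/6 = 45.6500
Deviations from mean: 1.2500, -4.4500, 5.2500, 7.4500, -10.7500, 1.2500
Σ(y_t−ȳ)(y_{t+1}−ȳ) = (-5.5625) + (-23.3625) + (39.1125) + (-80.0875) + (-13.4375) = -83.3375
Denominator Σ(y_t−ȳ)² = 221.5550
r_1 = -83.3375 / 221.5550 = -0.376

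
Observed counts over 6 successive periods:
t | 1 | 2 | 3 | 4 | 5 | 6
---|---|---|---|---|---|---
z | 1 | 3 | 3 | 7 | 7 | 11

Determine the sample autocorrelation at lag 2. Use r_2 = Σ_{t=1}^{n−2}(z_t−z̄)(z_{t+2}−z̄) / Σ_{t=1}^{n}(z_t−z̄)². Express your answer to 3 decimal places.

Mean z̄ = (1 + 3 + 3 + 7 + 7 + 11)/6 = 5.3333
Numerator Σ_{t=1}^{4}(z_t−z̄)(z_{t+2}−z̄) = 11.7778
Denominator Σ(z_t−z̄)² = 67.3333
r_2 = 11.7778 / 67.3333 = 0.175

0.175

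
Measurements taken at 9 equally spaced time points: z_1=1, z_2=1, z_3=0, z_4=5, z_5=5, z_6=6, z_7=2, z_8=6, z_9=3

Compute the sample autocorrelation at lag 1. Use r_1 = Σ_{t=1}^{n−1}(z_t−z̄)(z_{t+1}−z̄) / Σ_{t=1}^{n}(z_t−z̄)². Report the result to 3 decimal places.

Mean z̄ = (1 + 1 + 0 + 5 + 5 + 6 + 2 + 6 + 3)/9 = 3.2222
Numerator Σ_{t=1}^{8}(z_t−z̄)(z_{t+1}−z̄) = 7.0617
Denominator Σ(z_t−z̄)² = 43.5556
r_1 = 7.0617 / 43.5556 = 0.162

0.162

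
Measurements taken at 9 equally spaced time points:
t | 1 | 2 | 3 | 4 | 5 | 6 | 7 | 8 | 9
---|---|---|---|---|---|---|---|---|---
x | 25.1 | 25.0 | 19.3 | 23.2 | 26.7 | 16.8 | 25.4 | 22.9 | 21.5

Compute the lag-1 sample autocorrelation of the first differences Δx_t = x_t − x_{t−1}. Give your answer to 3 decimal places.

-0.616

First differences Δx: -0.1, -5.7, 3.9, 3.5, -9.9, 8.6, -2.5, -1.4
Mean of differences = -0.4500
Numerator Σ(Δx_t−Δx̄)(Δx_{t+1}−Δx̄) = -146.9475
Denominator Σ(Δx_t−Δx̄)² = 238.5200
r_1(Δx) = -146.9475 / 238.5200 = -0.616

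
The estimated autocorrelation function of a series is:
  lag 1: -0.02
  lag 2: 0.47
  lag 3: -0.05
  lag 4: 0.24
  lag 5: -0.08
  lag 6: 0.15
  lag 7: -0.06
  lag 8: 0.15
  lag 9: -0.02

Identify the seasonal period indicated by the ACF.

2

The largest autocorrelation is r_2 = 0.47, with weaker echoes at lags 4 (0.24), 6 (0.15) and 8 (0.15); the remaining lags stay at or below -0.02.
The dominant spike at lag 2 indicates a seasonal period of 2.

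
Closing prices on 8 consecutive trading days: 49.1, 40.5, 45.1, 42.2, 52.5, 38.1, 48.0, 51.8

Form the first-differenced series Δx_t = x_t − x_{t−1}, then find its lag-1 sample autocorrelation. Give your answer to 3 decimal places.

-0.642

First differences Δx: -8.6, 4.6, -2.9, 10.3, -14.4, 9.9, 3.8
Mean of differences = 0.3857
Numerator Σ(Δx_t−Δx̄)(Δx_{t+1}−Δx̄) = -339.0716
Denominator Σ(Δx_t−Δx̄)² = 528.3886
r_1(Δx) = -339.0716 / 528.3886 = -0.642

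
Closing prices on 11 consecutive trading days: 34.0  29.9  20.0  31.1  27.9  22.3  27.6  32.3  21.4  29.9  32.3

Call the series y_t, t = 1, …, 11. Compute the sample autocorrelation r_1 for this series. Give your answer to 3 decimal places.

-0.261

Mean ȳ = (34.0 + 29.9 + 20.0 + 31.1 + 27.9 + 22.3 + 27.6 + 32.3 + 21.4 + 29.9 + 32.3)/11 = 28.0636
Numerator Σ_{t=1}^{10}(y_t−ȳ)(y_{t+1}−ȳ) = -59.9231
Denominator Σ(y_t−ȳ)² = 229.9855
r_1 = -59.9231 / 229.9855 = -0.261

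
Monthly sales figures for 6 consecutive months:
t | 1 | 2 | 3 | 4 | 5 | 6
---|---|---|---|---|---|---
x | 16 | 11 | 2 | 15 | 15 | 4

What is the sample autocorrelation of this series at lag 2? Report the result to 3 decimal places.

-0.604

Mean x̄ = (16 + 11 + 2 + 15 + 15 + 4)/6 = 10.5000
Deviations from mean: 5.5000, 0.5000, -8.5000, 4.5000, 4.5000, -6.5000
Σ(x_t−x̄)(x_{t+2}−x̄) = (-46.7500) + (2.2500) + (-38.2500) + (-29.2500) = -112.0000
Denominator Σ(x_t−x̄)² = 185.5000
r_2 = -112.0000 / 185.5000 = -0.604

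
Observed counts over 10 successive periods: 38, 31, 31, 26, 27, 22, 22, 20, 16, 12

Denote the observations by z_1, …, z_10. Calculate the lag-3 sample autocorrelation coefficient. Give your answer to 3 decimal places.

0.108

Mean z̄ = (38 + 31 + 31 + 26 + 27 + 22 + 22 + 20 + 16 + 12)/10 = 24.5000
Numerator Σ_{t=1}^{7}(z_t−z̄)(z_{t+3}−z̄) = 57.7500
Denominator Σ(z_t−z̄)² = 536.5000
r_3 = 57.7500 / 536.5000 = 0.108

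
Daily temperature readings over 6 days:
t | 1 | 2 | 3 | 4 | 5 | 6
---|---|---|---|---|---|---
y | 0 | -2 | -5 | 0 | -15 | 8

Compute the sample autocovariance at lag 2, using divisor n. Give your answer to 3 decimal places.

8.741

Mean ȳ = (0 − 2 − 5 + 0 − 15 + 8)/6 = -2.3333
Deviations: 2.3333, 0.3333, -2.6667, 2.3333, -12.6667, 10.3333
Σ_{t=1}^{4}(y_t−ȳ)(y_{t+2}−ȳ) = 52.4444
γ_2 = 52.4444 / 6 = 8.741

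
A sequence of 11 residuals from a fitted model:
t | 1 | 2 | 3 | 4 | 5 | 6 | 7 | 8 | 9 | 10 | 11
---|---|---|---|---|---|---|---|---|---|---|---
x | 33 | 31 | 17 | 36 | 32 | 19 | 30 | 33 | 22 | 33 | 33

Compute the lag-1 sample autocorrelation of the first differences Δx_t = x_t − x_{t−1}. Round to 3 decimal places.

First differences Δx: -2, -14, 19, -4, -13, 11, 3, -11, 11, 0
Mean of differences = 0.0000
Numerator Σ(Δx_t−Δx̄)(Δx_{t+1}−Δx̄) = -526.0000
Denominator Σ(Δx_t−Δx̄)² = 1118.0000
r_1(Δx) = -526.0000 / 1118.0000 = -0.470

-0.470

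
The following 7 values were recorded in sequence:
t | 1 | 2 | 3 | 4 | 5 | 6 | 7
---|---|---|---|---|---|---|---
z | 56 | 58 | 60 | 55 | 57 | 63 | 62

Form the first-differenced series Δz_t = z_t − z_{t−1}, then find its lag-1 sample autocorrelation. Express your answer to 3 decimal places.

First differences Δz: 2, 2, -5, 2, 6, -1
Mean of differences = 1.0000
Numerator Σ(Δz_t−Δz̄)(Δz_{t+1}−Δz̄) = -16.0000
Denominator Σ(Δz_t−Δz̄)² = 68.0000
r_1(Δz) = -16.0000 / 68.0000 = -0.235

-0.235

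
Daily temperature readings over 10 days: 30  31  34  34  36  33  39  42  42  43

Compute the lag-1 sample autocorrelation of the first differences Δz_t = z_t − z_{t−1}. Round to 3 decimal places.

First differences Δz: 1, 3, 0, 2, -3, 6, 3, 0, 1
Mean of differences = 1.4444
Numerator Σ(Δz_t−Δz̄)(Δz_{t+1}−Δz̄) = -20.9753
Denominator Σ(Δz_t−Δz̄)² = 50.2222
r_1(Δz) = -20.9753 / 50.2222 = -0.418

-0.418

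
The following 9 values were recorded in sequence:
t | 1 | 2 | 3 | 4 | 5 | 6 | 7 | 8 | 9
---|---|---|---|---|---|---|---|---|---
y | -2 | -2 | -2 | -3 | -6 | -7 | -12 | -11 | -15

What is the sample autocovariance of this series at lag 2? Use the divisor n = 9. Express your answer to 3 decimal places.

Mean ȳ = (-2 − 2 − 2 − 3 − 6 − 7 − 12 − 11 − 15)/9 = -6.6667
Σ_{t=1}^{7}(y_t−ȳ)(y_{t+2}−ȳ) = 83.1111
γ_2 = 83.1111 / 9 = 9.235

9.235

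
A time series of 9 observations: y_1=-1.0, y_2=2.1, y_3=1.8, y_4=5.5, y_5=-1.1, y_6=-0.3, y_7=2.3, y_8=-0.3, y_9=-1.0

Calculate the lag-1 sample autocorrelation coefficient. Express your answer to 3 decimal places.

-0.124

Mean ȳ = (-1.0 + 2.1 + 1.8 + 5.5 − 1.1 − 0.3 + 2.3 − 0.3 − 1.0)/9 = 0.8889
Numerator Σ_{t=1}^{8}(y_t−ȳ)(y_{t+1}−ȳ) = -4.8990
Denominator Σ(y_t−ȳ)² = 39.4689
r_1 = -4.8990 / 39.4689 = -0.124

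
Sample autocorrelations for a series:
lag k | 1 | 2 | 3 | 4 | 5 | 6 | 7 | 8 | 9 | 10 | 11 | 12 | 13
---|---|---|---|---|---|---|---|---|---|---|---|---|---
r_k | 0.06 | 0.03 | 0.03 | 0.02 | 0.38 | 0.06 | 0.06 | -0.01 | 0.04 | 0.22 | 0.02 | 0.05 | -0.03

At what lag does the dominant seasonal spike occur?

The largest autocorrelation is r_5 = 0.38, with a weaker echo at lag 10 (0.22); the remaining lags stay at or below 0.06.
The dominant spike at lag 5 indicates a seasonal period of 5.

5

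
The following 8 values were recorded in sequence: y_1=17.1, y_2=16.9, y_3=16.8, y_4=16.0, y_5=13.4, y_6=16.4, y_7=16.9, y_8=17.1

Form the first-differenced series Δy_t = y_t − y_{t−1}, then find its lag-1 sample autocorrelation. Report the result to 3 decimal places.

-0.240

First differences Δy: -0.2, -0.1, -0.8, -2.6, 3.0, 0.5, 0.2
Mean of differences = 0.0000
Numerator Σ(Δy_t−Δȳ)(Δy_{t+1}−Δȳ) = -4.0200
Denominator Σ(Δy_t−Δȳ)² = 16.7400
r_1(Δy) = -4.0200 / 16.7400 = -0.240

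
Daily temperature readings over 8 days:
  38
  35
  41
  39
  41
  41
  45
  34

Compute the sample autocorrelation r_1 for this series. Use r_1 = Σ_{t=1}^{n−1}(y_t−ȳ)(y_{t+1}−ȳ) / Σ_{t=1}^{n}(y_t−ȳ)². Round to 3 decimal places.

-0.224

Mean ȳ = (38 + 35 + 41 + 39 + 41 + 41 + 45 + 34)/8 = 39.2500
Σ(y_t−ȳ)(y_{t+1}−ȳ) = (5.3125) + (-7.4375) + (-0.4375) + (-0.4375) + (3.0625) + (10.0625) + (-30.1875) = -20.0625
Denominator Σ(y_t−ȳ)² = 89.5000
r_1 = -20.0625 / 89.5000 = -0.224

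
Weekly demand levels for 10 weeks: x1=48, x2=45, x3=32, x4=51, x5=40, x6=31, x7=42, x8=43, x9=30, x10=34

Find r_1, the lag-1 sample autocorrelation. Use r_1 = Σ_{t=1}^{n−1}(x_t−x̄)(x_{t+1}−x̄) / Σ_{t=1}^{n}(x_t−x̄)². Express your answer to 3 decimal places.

-0.144

Mean x̄ = (48 + 45 + 32 + 51 + 40 + 31 + 42 + 43 + 30 + 34)/10 = 39.6000
Numerator Σ_{t=1}^{9}(x_t−x̄)(x_{t+1}−x̄) = -72.5600
Denominator Σ(x_t−x̄)² = 502.4000
r_1 = -72.5600 / 502.4000 = -0.144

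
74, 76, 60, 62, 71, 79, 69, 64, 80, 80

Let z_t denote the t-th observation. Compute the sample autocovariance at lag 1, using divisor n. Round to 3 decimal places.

7.825

Mean z̄ = (74 + 76 + 60 + 62 + 71 + 79 + 69 + 64 + 80 + 80)/10 = 71.5000
Σ_{t=1}^{9}(z_t−z̄)(z_{t+1}−z̄) = 78.2500
γ_1 = 78.2500 / 10 = 7.825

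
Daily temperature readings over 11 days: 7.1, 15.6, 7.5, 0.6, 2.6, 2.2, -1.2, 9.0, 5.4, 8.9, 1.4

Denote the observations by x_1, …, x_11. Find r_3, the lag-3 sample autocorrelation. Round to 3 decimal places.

Mean x̄ = (7.1 + 15.6 + 7.5 + 0.6 + 2.6 + 2.2 − 1.2 + 9.0 + 5.4 + 8.9 + 1.4)/11 = 5.3727
Numerator Σ_{t=1}^{8}(x_t−x̄)(x_{t+3}−x̄) = -59.7186
Denominator Σ(x_t−x̄)² = 237.2218
r_3 = -59.7186 / 237.2218 = -0.252

-0.252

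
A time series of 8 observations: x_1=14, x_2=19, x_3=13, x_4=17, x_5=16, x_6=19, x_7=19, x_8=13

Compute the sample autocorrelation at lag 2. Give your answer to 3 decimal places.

0.053

Mean x̄ = (14 + 19 + 13 + 17 + 16 + 19 + 19 + 13)/8 = 16.2500
Deviations from mean: -2.2500, 2.7500, -3.2500, 0.7500, -0.2500, 2.7500, 2.7500, -3.2500
Numerator Σ_{t=1}^{6}(x_t−x̄)(x_{t+2}−x̄) = 2.6250
Denominator Σ(x_t−x̄)² = 49.5000
r_2 = 2.6250 / 49.5000 = 0.053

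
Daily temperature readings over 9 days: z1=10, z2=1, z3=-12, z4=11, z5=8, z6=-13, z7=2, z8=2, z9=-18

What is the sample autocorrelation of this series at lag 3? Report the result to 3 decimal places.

Mean z̄ = (10 + 1 − 12 + 11 + 8 − 13 + 2 + 2 − 18)/9 = -1.0000
Σ(z_t−z̄)(z_{t+3}−z̄) = (132.0000) + (18.0000) + (132.0000) + (36.0000) + (27.0000) + (204.0000) = 549.0000
Denominator Σ(z_t−z̄)² = 922.0000
r_3 = 549.0000 / 922.0000 = 0.595

0.595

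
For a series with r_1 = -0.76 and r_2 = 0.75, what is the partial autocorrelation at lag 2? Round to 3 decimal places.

0.408

φ_{22} = (r_2 − r_1²) / (1 − r_1²)
r_1² = (-0.76)² = 0.5776
Numerator = 0.75 − 0.5776 = 0.1724; denominator = 1 − 0.5776 = 0.4224
φ_{22} = 0.1724 / 0.4224 = 0.408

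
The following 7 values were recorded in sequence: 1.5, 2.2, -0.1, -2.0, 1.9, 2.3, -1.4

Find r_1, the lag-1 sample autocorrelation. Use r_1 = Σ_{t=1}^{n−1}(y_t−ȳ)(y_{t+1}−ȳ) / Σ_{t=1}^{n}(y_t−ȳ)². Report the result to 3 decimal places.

Mean ȳ = (1.5 + 2.2 − 0.1 − 2.0 + 1.9 + 2.3 − 1.4)/7 = 0.6286
Deviations from mean: 0.8714, 1.5714, -0.7286, -2.6286, 1.2714, 1.6714, -2.0286
Σ(y_t−ȳ)(y_{t+1}−ȳ) = (1.3694) + (-1.1449) + (1.9151) + (-3.3420) + (2.1251) + (-3.3906) = -2.4680
Denominator Σ(y_t−ȳ)² = 19.1943
r_1 = -2.4680 / 19.1943 = -0.129

-0.129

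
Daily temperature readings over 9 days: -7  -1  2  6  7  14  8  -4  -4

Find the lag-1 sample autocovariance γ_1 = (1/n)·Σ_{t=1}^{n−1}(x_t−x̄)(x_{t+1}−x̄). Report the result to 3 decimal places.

Mean x̄ = (-7 − 1 + 2 + 6 + 7 + 14 + 8 − 4 − 4)/9 = 2.3333
Σ_{t=1}^{8}(x_t−x̄)(x_{t+1}−x̄) = 172.8889
γ_1 = 172.8889 / 9 = 19.210

19.210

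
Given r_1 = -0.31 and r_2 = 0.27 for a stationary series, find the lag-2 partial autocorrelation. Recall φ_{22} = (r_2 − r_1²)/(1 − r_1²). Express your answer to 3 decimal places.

0.192

φ_{22} = (r_2 − r_1²) / (1 − r_1²)
r_1² = (-0.31)² = 0.0961
Numerator = 0.27 − 0.0961 = 0.1739; denominator = 1 − 0.0961 = 0.9039
φ_{22} = 0.1739 / 0.9039 = 0.192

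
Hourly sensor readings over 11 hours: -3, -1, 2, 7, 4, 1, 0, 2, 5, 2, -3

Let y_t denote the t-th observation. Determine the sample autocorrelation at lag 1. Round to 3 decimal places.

Mean ȳ = (-3 − 1 + 2 + 7 + 4 + 1 + 0 + 2 + 5 + 2 − 3)/11 = 1.4545
Numerator Σ_{t=1}^{10}(y_t−ȳ)(y_{t+1}−ȳ) = 26.8843
Denominator Σ(y_t−ȳ)² = 98.7273
r_1 = 26.8843 / 98.7273 = 0.272

0.272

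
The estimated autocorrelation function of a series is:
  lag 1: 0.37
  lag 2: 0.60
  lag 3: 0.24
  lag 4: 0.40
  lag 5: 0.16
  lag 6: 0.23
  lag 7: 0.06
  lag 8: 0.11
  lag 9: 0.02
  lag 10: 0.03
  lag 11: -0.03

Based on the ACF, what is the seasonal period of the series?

The largest autocorrelation is r_2 = 0.60, with a weaker echo at lag 4 (0.40); the remaining lags stay at or below 0.37.
The dominant spike at lag 2 indicates a seasonal period of 2.

2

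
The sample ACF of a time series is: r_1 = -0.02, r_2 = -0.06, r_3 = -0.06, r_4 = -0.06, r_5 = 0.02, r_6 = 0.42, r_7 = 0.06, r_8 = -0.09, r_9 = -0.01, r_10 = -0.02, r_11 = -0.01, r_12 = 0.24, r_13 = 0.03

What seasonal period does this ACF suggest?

The largest autocorrelation is r_6 = 0.42, with a weaker echo at lag 12 (0.24); the remaining lags stay at or below 0.06.
The dominant spike at lag 6 indicates a seasonal period of 6.

6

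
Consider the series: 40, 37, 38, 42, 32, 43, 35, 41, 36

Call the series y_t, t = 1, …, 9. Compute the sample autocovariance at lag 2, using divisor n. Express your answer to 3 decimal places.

Mean ȳ = (40 + 37 + 38 + 42 + 32 + 43 + 35 + 41 + 36)/9 = 38.2222
Σ_{t=1}^{7}(y_t−ȳ)(y_{t+2}−ȳ) = 54.9012
γ_2 = 54.9012 / 9 = 6.100

6.100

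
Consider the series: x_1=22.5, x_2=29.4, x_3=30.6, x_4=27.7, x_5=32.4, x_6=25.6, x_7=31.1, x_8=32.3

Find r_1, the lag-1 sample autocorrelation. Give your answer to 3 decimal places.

Mean x̄ = (22.5 + 29.4 + 30.6 + 27.7 + 32.4 + 25.6 + 31.1 + 32.3)/8 = 28.9500
Deviations from mean: -6.4500, 0.4500, 1.6500, -1.2500, 3.4500, -3.3500, 2.1500, 3.3500
Numerator Σ_{t=1}^{7}(x_t−x̄)(x_{t+1}−x̄) = -20.0925
Denominator Σ(x_t−x̄)² = 85.0600
r_1 = -20.0925 / 85.0600 = -0.236

-0.236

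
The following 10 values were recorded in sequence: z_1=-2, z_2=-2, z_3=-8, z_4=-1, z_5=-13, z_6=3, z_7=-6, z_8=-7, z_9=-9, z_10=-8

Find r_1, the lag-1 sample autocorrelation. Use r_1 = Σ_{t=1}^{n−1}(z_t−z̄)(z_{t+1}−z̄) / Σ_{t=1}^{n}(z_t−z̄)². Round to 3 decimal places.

Mean z̄ = (-2 − 2 − 8 − 1 − 13 + 3 − 6 − 7 − 9 − 8)/10 = -5.3000
Numerator Σ_{t=1}^{9}(z_t−z̄)(z_{t+1}−z̄) = -94.9900
Denominator Σ(z_t−z̄)² = 200.1000
r_1 = -94.9900 / 200.1000 = -0.475

-0.475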